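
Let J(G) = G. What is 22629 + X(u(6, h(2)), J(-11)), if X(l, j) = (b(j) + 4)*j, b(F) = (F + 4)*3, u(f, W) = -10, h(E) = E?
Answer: 22816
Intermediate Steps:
b(F) = 12 + 3*F (b(F) = (4 + F)*3 = 12 + 3*F)
X(l, j) = j*(16 + 3*j) (X(l, j) = ((12 + 3*j) + 4)*j = (16 + 3*j)*j = j*(16 + 3*j))
22629 + X(u(6, h(2)), J(-11)) = 22629 - 11*(16 + 3*(-11)) = 22629 - 11*(16 - 33) = 22629 - 11*(-17) = 22629 + 187 = 22816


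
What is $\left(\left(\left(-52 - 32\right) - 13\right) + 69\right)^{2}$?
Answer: $784$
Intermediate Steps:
$\left(\left(\left(-52 - 32\right) - 13\right) + 69\right)^{2} = \left(\left(-84 - 13\right) + 69\right)^{2} = \left(-97 + 69\right)^{2} = \left(-28\right)^{2} = 784$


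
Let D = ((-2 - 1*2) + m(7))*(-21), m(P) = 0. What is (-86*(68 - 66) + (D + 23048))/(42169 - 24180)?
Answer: 22960/17989 ≈ 1.2763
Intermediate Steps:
D = 84 (D = ((-2 - 1*2) + 0)*(-21) = ((-2 - 2) + 0)*(-21) = (-4 + 0)*(-21) = -4*(-21) = 84)
(-86*(68 - 66) + (D + 23048))/(42169 - 24180) = (-86*(68 - 66) + (84 + 23048))/(42169 - 24180) = (-86*2 + 23132)/17989 = (-172 + 23132)*(1/17989) = 22960*(1/17989) = 22960/17989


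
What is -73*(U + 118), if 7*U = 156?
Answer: -71686/7 ≈ -10241.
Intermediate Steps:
U = 156/7 (U = (⅐)*156 = 156/7 ≈ 22.286)
-73*(U + 118) = -73*(156/7 + 118) = -73*982/7 = -71686/7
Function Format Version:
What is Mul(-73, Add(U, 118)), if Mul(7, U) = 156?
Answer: Rational(-71686, 7) ≈ -10241.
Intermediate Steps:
U = Rational(156, 7) (U = Mul(Rational(1, 7), 156) = Rational(156, 7) ≈ 22.286)
Mul(-73, Add(U, 118)) = Mul(-73, Add(Rational(156, 7), 118)) = Mul(-73, Rational(982, 7)) = Rational(-71686, 7)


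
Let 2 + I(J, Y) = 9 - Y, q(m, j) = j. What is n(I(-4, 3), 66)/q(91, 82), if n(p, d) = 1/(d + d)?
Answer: 1/10824 ≈ 9.2387e-5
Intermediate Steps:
I(J, Y) = 7 - Y (I(J, Y) = -2 + (9 - Y) = 7 - Y)
n(p, d) = 1/(2*d)
n(I(-4, 3), 66)/q(91, 82) = ((½)/66)/82 = ((½)*(1/66))*(1/82) = (1/132)*(1/82) = 1/10824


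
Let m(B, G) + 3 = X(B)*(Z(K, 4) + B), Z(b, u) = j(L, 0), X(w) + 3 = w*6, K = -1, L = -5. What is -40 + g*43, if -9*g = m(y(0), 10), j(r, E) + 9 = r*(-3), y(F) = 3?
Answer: -2012/3 ≈ -670.67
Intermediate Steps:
j(r, E) = -9 - 3*r (j(r, E) = -9 + r*(-3) = -9 - 3*r)
X(w) = -3 + 6*w (X(w) = -3 + w*6 = -3 + 6*w)
Z(b, u) = 6 (Z(b, u) = -9 - 3*(-5) = -9 + 15 = 6)
m(B, G) = -3 + (-3 + 6*B)*(6 + B)
g = -44/3 (g = -(-21 + 6*3**2 + 33*3)/9 = -(-21 + 6*9 + 99)/9 = -(-21 + 54 + 99)/9 = -1/9*132 = -44/3 ≈ -14.667)
-40 + g*43 = -40 - 44/3*43 = -40 - 1892/3 = -2012/3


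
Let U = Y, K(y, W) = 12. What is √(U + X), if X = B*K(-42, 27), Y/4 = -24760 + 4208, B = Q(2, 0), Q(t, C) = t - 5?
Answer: 2*I*√20561 ≈ 286.78*I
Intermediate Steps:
Q(t, C) = -5 + t
B = -3 (B = -5 + 2 = -3)
Y = -82208 (Y = 4*(-24760 + 4208) = 4*(-20552) = -82208)
U = -82208
X = -36 (X = -3*12 = -36)
√(U + X) = √(-82208 - 36) = √(-82244) = 2*I*√20561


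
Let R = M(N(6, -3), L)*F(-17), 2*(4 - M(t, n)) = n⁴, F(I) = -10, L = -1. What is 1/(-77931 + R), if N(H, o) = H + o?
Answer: -1/77966 ≈ -1.2826e-5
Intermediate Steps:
M(t, n) = 4 - n⁴/2
R = -35 (R = (4 - ½*(-1)⁴)*(-10) = (4 - ½*1)*(-10) = (4 - ½)*(-10) = (7/2)*(-10) = -35)
1/(-77931 + R) = 1/(-77931 - 35) = 1/(-77966) = -1/77966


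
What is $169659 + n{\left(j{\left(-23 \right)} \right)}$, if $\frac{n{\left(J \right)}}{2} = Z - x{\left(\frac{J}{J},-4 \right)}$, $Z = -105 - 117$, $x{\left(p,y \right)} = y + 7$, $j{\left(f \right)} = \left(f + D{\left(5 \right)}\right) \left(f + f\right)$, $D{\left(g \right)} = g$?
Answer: $169209$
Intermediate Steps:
$j{\left(f \right)} = 2 f \left(5 + f\right)$ ($j{\left(f \right)} = \left(f + 5\right) \left(f + f\right) = \left(5 + f\right) 2 f = 2 f \left(5 + f\right)$)
$x{\left(p,y \right)} = 7 + y$
$Z = -222$
$n{\left(J \right)} = -450$ ($n{\left(J \right)} = 2 \left(-222 - \left(7 - 4\right)\right) = 2 \left(-222 - 3\right) = 2 \left(-225\right) = -450$)
$169659 + n{\left(j{\left(-23 \right)} \right)} = 169659 - 450 = 169209$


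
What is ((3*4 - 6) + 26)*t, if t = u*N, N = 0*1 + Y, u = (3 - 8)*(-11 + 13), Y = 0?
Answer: 0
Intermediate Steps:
u = -10 (u = -5*2 = -10)
N = 0 (N = 0*1 + 0 = 0 + 0 = 0)
t = 0 (t = -10*0 = 0)
((3*4 - 6) + 26)*t = ((3*4 - 6) + 26)*0 = ((12 - 6) + 26)*0 = (6 + 26)*0 = 32*0 = 0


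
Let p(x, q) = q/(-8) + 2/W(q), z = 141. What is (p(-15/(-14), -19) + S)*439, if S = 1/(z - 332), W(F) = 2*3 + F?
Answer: 19323463/19864 ≈ 972.79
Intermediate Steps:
W(F) = 6 + F
S = -1/191 (S = 1/(141 - 332) = 1/(-191) = -1/191 ≈ -0.0052356)
p(x, q) = 2/(6 + q) - q/8 (p(x, q) = q/(-8) + 2/(6 + q) = q*(-⅛) + 2/(6 + q) = -q/8 + 2/(6 + q) = 2/(6 + q) - q/8)
(p(-15/(-14), -19) + S)*439 = ((16 - 1*(-19)*(6 - 19))/(8*(6 - 19)) - 1/191)*439 = ((⅛)*(16 - 1*(-19)*(-13))/(-13) - 1/191)*439 = ((⅛)*(-1/13)*(16 - 247) - 1/191)*439 = ((⅛)*(-1/13)*(-231) - 1/191)*439 = (231/104 - 1/191)*439 = (44017/19864)*439 = 19323463/19864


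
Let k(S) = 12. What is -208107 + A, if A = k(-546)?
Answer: -208095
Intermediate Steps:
A = 12
-208107 + A = -208107 + 12 = -208095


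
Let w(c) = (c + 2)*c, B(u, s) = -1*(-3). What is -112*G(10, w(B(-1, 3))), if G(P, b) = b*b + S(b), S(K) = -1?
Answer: -25088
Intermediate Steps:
B(u, s) = 3
w(c) = c*(2 + c) (w(c) = (2 + c)*c = c*(2 + c))
G(P, b) = -1 + b² (G(P, b) = b*b - 1 = b² - 1 = -1 + b²)
-112*G(10, w(B(-1, 3))) = -112*(-1 + (3*(2 + 3))²) = -112*(-1 + (3*5)²) = -112*(-1 + 15²) = -112*(-1 + 225) = -112*224 = -25088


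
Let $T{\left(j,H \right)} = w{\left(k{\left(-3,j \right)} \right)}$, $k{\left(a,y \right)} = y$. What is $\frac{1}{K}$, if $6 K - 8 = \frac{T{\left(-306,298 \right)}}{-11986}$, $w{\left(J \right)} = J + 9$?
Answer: $\frac{71916}{96185} \approx 0.74768$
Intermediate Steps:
$w{\left(J \right)} = 9 + J$
$T{\left(j,H \right)} = 9 + j$
$K = \frac{96185}{71916}$ ($K = \frac{4}{3} + \frac{\left(9 - 306\right) \frac{1}{-11986}}{6} = \frac{4}{3} + \frac{\left(-297\right) \left(- \frac{1}{11986}\right)}{6} = \frac{4}{3} + \frac{1}{6} \cdot \frac{297}{11986} = \frac{4}{3} + \frac{99}{23972} = \frac{96185}{71916} \approx 1.3375$)
$\frac{1}{K} = \frac{1}{\frac{96185}{71916}} = \frac{71916}{96185}$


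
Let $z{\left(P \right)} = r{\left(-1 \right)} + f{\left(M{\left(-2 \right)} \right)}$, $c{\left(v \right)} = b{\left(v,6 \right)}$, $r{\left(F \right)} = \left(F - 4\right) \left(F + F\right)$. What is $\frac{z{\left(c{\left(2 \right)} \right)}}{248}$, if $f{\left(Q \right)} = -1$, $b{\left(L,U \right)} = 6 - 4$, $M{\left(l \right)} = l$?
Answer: $\frac{9}{248} \approx 0.03629$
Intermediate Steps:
$r{\left(F \right)} = 2 F \left(-4 + F\right)$ ($r{\left(F \right)} = \left(-4 + F\right) 2 F = 2 F \left(-4 + F\right)$)
$b{\left(L,U \right)} = 2$
$c{\left(v \right)} = 2$
$z{\left(P \right)} = 9$ ($z{\left(P \right)} = 2 \left(-1\right) \left(-4 - 1\right) - 1 = 2 \left(-1\right) \left(-5\right) - 1 = 10 - 1 = 9$)
$\frac{z{\left(c{\left(2 \right)} \right)}}{248} = \frac{9}{248}$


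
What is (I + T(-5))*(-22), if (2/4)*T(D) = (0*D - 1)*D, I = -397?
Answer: 8514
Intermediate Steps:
T(D) = -2*D (T(D) = 2*((0*D - 1)*D) = 2*((0 - 1)*D) = 2*(-D) = -2*D)
(I + T(-5))*(-22) = (-397 - 2*(-5))*(-22) = (-397 + 10)*(-22) = -387*(-22) = 8514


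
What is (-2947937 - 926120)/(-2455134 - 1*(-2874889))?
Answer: -3874057/419755 ≈ -9.2293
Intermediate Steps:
(-2947937 - 926120)/(-2455134 - 1*(-2874889)) = -3874057/(-2455134 + 2874889) = -3874057/419755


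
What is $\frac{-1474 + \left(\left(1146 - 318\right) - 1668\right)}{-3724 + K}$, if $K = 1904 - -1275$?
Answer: $\frac{2314}{545} \approx 4.2459$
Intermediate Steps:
$K = 3179$ ($K = 1904 + 1275 = 3179$)
$\frac{-1474 + \left(\left(1146 - 318\right) - 1668\right)}{-3724 + K} = \frac{-1474 + \left(\left(1146 - 318\right) - 1668\right)}{-3724 + 3179} = \frac{-1474 + \left(828 - 1668\right)}{-545} = \left(-1474 - 840\right) \left(- \frac{1}{545}\right) = \left(-2314\right) \left(- \frac{1}{545}\right) = \frac{2314}{545}$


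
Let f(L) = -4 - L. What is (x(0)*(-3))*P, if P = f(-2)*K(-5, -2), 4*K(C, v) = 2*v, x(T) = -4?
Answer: 24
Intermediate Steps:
K(C, v) = v/2 (K(C, v) = (2*v)/4 = v/2)
P = 2 (P = (-4 - 1*(-2))*((½)*(-2)) = (-4 + 2)*(-1) = -2*(-1) = 2)
(x(0)*(-3))*P = -4*(-3)*2 = 12*2 = 24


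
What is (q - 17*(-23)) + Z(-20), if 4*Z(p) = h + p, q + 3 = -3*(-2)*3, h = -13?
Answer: 1591/4 ≈ 397.75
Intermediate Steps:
q = 15 (q = -3 - 3*(-2)*3 = -3 + 6*3 = -3 + 18 = 15)
Z(p) = -13/4 + p/4 (Z(p) = (-13 + p)/4 = -13/4 + p/4)
(q - 17*(-23)) + Z(-20) = (15 - 17*(-23)) + (-13/4 + (1/4)*(-20)) = (15 + 391) + (-13/4 - 5) = 406 - 33/4 = 1591/4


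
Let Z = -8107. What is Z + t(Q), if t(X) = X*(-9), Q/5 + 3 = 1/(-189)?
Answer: -167407/21 ≈ -7971.8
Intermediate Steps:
Q = -2840/189 (Q = -15 + 5/(-189) = -15 + 5*(-1/189) = -15 - 5/189 = -2840/189 ≈ -15.026)
t(X) = -9*X
Z + t(Q) = -8107 - 9*(-2840/189) = -8107 + 2840/21 = -167407/21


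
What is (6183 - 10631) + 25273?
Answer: 20825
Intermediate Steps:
(6183 - 10631) + 25273 = -4448 + 25273 = 20825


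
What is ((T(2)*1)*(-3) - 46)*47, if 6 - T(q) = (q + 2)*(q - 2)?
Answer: -3008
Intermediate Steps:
T(q) = 6 - (-2 + q)*(2 + q) (T(q) = 6 - (q + 2)*(q - 2) = 6 - (2 + q)*(-2 + q) = 6 - (-2 + q)*(2 + q))
((T(2)*1)*(-3) - 46)*47 = (((10 - 1*2²)*1)*(-3) - 46)*47 = (((10 - 1*4)*1)*(-3) - 46)*47 = (((10 - 4)*1)*(-3) - 46)*47 = ((6*1)*(-3) - 46)*47 = (6*(-3) - 46)*47 = (-18 - 46)*47 = -64*47 = -3008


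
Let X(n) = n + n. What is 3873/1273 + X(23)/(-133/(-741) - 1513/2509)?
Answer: -214209471/2029162 ≈ -105.57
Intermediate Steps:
X(n) = 2*n
3873/1273 + X(23)/(-133/(-741) - 1513/2509) = 3873/1273 + (2*23)/(-133/(-741) - 1513/2509) = 3873*(1/1273) + 46/(-133*(-1/741) - 1513*1/2509) = 3873/1273 + 46/(7/39 - 1513/2509) = 3873/1273 + 46/(-3188/7527) = 3873/1273 + 46*(-7527/3188) = 3873/1273 - 173121/1594 = -214209471/2029162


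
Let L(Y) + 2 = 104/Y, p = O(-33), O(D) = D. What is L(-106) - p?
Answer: 1591/53 ≈ 30.019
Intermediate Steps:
p = -33
L(Y) = -2 + 104/Y
L(-106) - p = (-2 + 104/(-106)) - 1*(-33) = (-2 + 104*(-1/106)) + 33 = (-2 - 52/53) + 33 = -158/53 + 33 = 1591/53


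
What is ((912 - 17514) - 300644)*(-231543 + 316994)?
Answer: -27108987946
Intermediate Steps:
((912 - 17514) - 300644)*(-231543 + 316994) = (-16602 - 300644)*85451 = -317246*85451 = -27108987946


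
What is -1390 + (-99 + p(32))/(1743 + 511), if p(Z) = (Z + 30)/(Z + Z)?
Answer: -100261057/72128 ≈ -1390.0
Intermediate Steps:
p(Z) = (30 + Z)/(2*Z) (p(Z) = (30 + Z)/((2*Z)) = (30 + Z)*(1/(2*Z)) = (30 + Z)/(2*Z))
-1390 + (-99 + p(32))/(1743 + 511) = -1390 + (-99 + (½)*(30 + 32)/32)/(1743 + 511) = -1390 + (-99 + (½)*(1/32)*62)/2254 = -1390 + (-99 + 31/32)*(1/2254) = -1390 - 3137/32*1/2254 = -1390 - 3137/72128 = -100261057/72128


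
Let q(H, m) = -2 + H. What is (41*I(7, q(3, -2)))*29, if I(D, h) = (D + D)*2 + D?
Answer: 41615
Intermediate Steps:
I(D, h) = 5*D (I(D, h) = (2*D)*2 + D = 4*D + D = 5*D)
(41*I(7, q(3, -2)))*29 = (41*(5*7))*29 = (41*35)*29 = 1435*29 = 41615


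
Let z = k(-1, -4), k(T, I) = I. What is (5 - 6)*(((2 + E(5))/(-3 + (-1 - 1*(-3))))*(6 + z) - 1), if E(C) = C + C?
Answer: 25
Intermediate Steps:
z = -4
E(C) = 2*C
(5 - 6)*(((2 + E(5))/(-3 + (-1 - 1*(-3))))*(6 + z) - 1) = (5 - 6)*(((2 + 2*5)/(-3 + (-1 - 1*(-3))))*(6 - 4) - 1) = -(((2 + 10)/(-3 + (-1 + 3)))*2 - 1) = -((12/(-3 + 2))*2 - 1) = -((12/(-1))*2 - 1) = -((12*(-1))*2 - 1) = -(-12*2 - 1) = -(-24 - 1) = -1*(-25) = 25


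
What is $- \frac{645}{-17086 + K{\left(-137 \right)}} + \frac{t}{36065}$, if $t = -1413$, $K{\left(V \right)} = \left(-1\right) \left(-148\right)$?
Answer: $- \frac{223823}{203622990} \approx -0.0010992$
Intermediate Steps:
$K{\left(V \right)} = 148$
$- \frac{645}{-17086 + K{\left(-137 \right)}} + \frac{t}{36065} = - \frac{645}{-17086 + 148} - \frac{1413}{36065} = - \frac{645}{-16938} - \frac{1413}{36065} = \left(-645\right) \left(- \frac{1}{16938}\right) - \frac{1413}{36065} = \frac{215}{5646} - \frac{1413}{36065} = - \frac{223823}{203622990}$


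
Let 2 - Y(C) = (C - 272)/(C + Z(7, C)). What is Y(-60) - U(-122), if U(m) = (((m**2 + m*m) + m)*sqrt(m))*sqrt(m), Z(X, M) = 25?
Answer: 126588158/35 ≈ 3.6168e+6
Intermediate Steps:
U(m) = m*(m + 2*m**2) (U(m) = (((m**2 + m**2) + m)*sqrt(m))*sqrt(m) = ((2*m**2 + m)*sqrt(m))*sqrt(m) = ((m + 2*m**2)*sqrt(m))*sqrt(m) = (sqrt(m)*(m + 2*m**2))*sqrt(m) = m*(m + 2*m**2))
Y(C) = 2 - (-272 + C)/(25 + C) (Y(C) = 2 - (C - 272)/(C + 25) = 2 - (-272 + C)/(25 + C))
Y(-60) - U(-122) = (322 - 60)/(25 - 60) - (-122)**2*(1 + 2*(-122)) = 262/(-35) - 14884*(1 - 244) = -1/35*262 - 14884*(-243) = -262/35 - 1*(-3616812) = -262/35 + 3616812 = 126588158/35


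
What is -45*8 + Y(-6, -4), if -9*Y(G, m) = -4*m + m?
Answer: -1084/3 ≈ -361.33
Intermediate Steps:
Y(G, m) = m/3 (Y(G, m) = -(-4*m + m)/9 = -(-1)*m/3 = m/3)
-45*8 + Y(-6, -4) = -45*8 + (1/3)*(-4) = -360 - 4/3 = -1084/3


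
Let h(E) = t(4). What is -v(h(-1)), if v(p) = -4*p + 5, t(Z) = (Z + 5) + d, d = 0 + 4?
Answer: 47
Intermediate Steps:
d = 4
t(Z) = 9 + Z (t(Z) = (Z + 5) + 4 = (5 + Z) + 4 = 9 + Z)
h(E) = 13 (h(E) = 9 + 4 = 13)
v(p) = 5 - 4*p
-v(h(-1)) = -(5 - 4*13) = -(5 - 52) = -1*(-47) = 47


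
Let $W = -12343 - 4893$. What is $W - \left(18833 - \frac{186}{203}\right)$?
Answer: $- \frac{7321821}{203} \approx -36068.0$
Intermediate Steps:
$W = -17236$ ($W = -12343 - 4893 = -17236$)
$W - \left(18833 - \frac{186}{203}\right) = -17236 - \left(18833 - \frac{186}{203}\right) = -17236 + \left(\left(-6725 + 13950 \cdot \frac{1}{15225}\right) - 12108\right) = -17236 + \left(\left(-6725 + \frac{186}{203}\right) - 12108\right) = -17236 - \frac{3822913}{203} = - \frac{7321821}{203}$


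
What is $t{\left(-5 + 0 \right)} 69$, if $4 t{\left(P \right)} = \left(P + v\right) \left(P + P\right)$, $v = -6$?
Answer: $\frac{3795}{2} \approx 1897.5$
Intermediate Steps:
$t{\left(P \right)} = \frac{P \left(-6 + P\right)}{2}$ ($t{\left(P \right)} = \frac{\left(P - 6\right) \left(P + P\right)}{4} = \frac{\left(-6 + P\right) 2 P}{4} = \frac{2 P \left(-6 + P\right)}{4} = \frac{P \left(-6 + P\right)}{2}$)
$t{\left(-5 + 0 \right)} 69 = \frac{\left(-5 + 0\right) \left(-6 + \left(-5 + 0\right)\right)}{2} \cdot 69 = \frac{1}{2} \left(-5\right) \left(-6 - 5\right) 69 = \frac{1}{2} \left(-5\right) \left(-11\right) 69 = \frac{55}{2} \cdot 69 = \frac{3795}{2}$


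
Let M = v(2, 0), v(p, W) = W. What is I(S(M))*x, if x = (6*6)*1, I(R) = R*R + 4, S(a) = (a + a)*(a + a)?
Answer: 144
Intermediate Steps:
M = 0
S(a) = 4*a² (S(a) = (2*a)*(2*a) = 4*a²)
I(R) = 4 + R² (I(R) = R² + 4 = 4 + R²)
x = 36 (x = 36*1 = 36)
I(S(M))*x = (4 + (4*0²)²)*36 = (4 + (4*0)²)*36 = (4 + 0²)*36 = (4 + 0)*36 = 4*36 = 144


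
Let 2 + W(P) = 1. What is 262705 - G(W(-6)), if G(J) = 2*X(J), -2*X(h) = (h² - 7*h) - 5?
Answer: 262708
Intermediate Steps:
W(P) = -1 (W(P) = -2 + 1 = -1)
X(h) = 5/2 - h²/2 + 7*h/2 (X(h) = -((h² - 7*h) - 5)/2 = -(-5 + h² - 7*h)/2 = 5/2 - h²/2 + 7*h/2)
G(J) = 5 - J² + 7*J (G(J) = 2*(5/2 - J²/2 + 7*J/2) = 5 - J² + 7*J)
262705 - G(W(-6)) = 262705 - (5 - 1*(-1)² + 7*(-1)) = 262705 - (5 - 1*1 - 7) = 262705 - (5 - 1 - 7) = 262705 - 1*(-3) = 262705 + 3 = 262708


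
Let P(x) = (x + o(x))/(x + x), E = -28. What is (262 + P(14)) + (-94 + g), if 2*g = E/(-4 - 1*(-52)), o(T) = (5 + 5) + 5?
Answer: 28349/168 ≈ 168.74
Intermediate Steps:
o(T) = 15 (o(T) = 10 + 5 = 15)
g = -7/24 (g = (-28/(-4 - 1*(-52)))/2 = (-28/(-4 + 52))/2 = (-28/48)/2 = (-28*1/48)/2 = (1/2)*(-7/12) = -7/24 ≈ -0.29167)
P(x) = (15 + x)/(2*x) (P(x) = (x + 15)/(x + x) = (15 + x)/((2*x)) = (15 + x)*(1/(2*x)) = (15 + x)/(2*x))
(262 + P(14)) + (-94 + g) = (262 + (1/2)*(15 + 14)/14) + (-94 - 7/24) = (262 + (1/2)*(1/14)*29) - 2263/24 = (262 + 29/28) - 2263/24 = 7365/28 - 2263/24 = 28349/168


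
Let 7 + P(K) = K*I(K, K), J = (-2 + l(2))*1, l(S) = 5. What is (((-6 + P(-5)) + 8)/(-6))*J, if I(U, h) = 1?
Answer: 5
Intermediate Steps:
J = 3 (J = (-2 + 5)*1 = 3*1 = 3)
P(K) = -7 + K (P(K) = -7 + K*1 = -7 + K)
(((-6 + P(-5)) + 8)/(-6))*J = (((-6 + (-7 - 5)) + 8)/(-6))*3 = -((-6 - 12) + 8)/6*3 = -(-18 + 8)/6*3 = -⅙*(-10)*3 = (5/3)*3 = 5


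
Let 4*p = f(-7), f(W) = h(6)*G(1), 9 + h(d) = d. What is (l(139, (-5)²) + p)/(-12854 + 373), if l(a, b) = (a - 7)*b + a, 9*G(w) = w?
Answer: -41267/149772 ≈ -0.27553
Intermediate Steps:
h(d) = -9 + d
G(w) = w/9
f(W) = -⅓ (f(W) = (-9 + 6)*((⅑)*1) = -3*⅑ = -⅓)
l(a, b) = a + b*(-7 + a) (l(a, b) = (-7 + a)*b + a = b*(-7 + a) + a = a + b*(-7 + a))
p = -1/12 (p = (¼)*(-⅓) = -1/12 ≈ -0.083333)
(l(139, (-5)²) + p)/(-12854 + 373) = ((139 - 7*(-5)² + 139*(-5)²) - 1/12)/(-12854 + 373) = ((139 - 7*25 + 139*25) - 1/12)/(-12481) = ((139 - 175 + 3475) - 1/12)*(-1/12481) = (3439 - 1/12)*(-1/12481) = (41267/12)*(-1/12481) = -41267/149772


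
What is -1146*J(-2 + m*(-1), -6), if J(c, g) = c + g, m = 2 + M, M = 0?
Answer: 11460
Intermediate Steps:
m = 2 (m = 2 + 0 = 2)
-1146*J(-2 + m*(-1), -6) = -1146*((-2 + 2*(-1)) - 6) = -1146*((-2 - 2) - 6) = -1146*(-4 - 6) = -1146*(-10) = 11460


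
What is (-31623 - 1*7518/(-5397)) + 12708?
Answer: -4860797/257 ≈ -18914.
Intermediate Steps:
(-31623 - 1*7518/(-5397)) + 12708 = (-31623 - 7518*(-1/5397)) + 12708 = (-31623 + 358/257) + 12708 = -8126753/257 + 12708 = -4860797/257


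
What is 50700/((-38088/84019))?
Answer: -15433925/138 ≈ -1.1184e+5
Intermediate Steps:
50700/((-38088/84019)) = 50700/((-38088*1/84019)) = 50700/(-1656/3653) = 50700*(-3653/1656) = -15433925/138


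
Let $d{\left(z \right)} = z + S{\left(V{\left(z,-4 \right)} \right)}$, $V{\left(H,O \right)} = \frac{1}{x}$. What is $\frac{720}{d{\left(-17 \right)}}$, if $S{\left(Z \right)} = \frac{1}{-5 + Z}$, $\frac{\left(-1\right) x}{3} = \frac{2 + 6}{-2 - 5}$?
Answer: $- \frac{16272}{389} \approx -41.83$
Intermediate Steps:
$x = \frac{24}{7}$ ($x = - 3 \frac{2 + 6}{-2 - 5} = - 3 \frac{8}{-7} = - 3 \cdot 8 \left(- \frac{1}{7}\right) = \left(-3\right) \left(- \frac{8}{7}\right) = \frac{24}{7} \approx 3.4286$)
$V{\left(H,O \right)} = \frac{7}{24}$ ($V{\left(H,O \right)} = \frac{1}{\frac{24}{7}} = \frac{7}{24}$)
$d{\left(z \right)} = - \frac{24}{113} + z$ ($d{\left(z \right)} = z + \frac{1}{-5 + \frac{7}{24}} = z + \frac{1}{- \frac{113}{24}} = z - \frac{24}{113} = - \frac{24}{113} + z$)
$\frac{720}{d{\left(-17 \right)}} = \frac{720}{- \frac{24}{113} - 17} = \frac{720}{- \frac{1945}{113}} = 720 \left(- \frac{113}{1945}\right) = - \frac{16272}{389}$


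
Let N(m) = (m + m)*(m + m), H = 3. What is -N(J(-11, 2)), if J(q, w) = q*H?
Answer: -4356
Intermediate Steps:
J(q, w) = 3*q (J(q, w) = q*3 = 3*q)
N(m) = 4*m² (N(m) = (2*m)*(2*m) = 4*m²)
-N(J(-11, 2)) = -4*(3*(-11))² = -4*(-33)² = -4*1089 = -1*4356 = -4356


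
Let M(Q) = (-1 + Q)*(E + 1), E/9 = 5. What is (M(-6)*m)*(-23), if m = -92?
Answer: -681352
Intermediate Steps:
E = 45 (E = 9*5 = 45)
M(Q) = -46 + 46*Q (M(Q) = (-1 + Q)*(45 + 1) = (-1 + Q)*46 = -46 + 46*Q)
(M(-6)*m)*(-23) = ((-46 + 46*(-6))*(-92))*(-23) = ((-46 - 276)*(-92))*(-23) = -322*(-92)*(-23) = 29624*(-23) = -681352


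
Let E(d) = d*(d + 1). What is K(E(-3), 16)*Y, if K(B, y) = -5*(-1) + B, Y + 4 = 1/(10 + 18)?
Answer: -1221/28 ≈ -43.607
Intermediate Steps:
E(d) = d*(1 + d)
Y = -111/28 (Y = -4 + 1/(10 + 18) = -4 + 1/28 = -111/28 ≈ -3.9643)
K(B, y) = 5 + B
K(E(-3), 16)*Y = (5 - 3*(1 - 3))*(-111/28) = (5 - 3*(-2))*(-111/28) = (5 + 6)*(-111/28) = 11*(-111/28) = -1221/28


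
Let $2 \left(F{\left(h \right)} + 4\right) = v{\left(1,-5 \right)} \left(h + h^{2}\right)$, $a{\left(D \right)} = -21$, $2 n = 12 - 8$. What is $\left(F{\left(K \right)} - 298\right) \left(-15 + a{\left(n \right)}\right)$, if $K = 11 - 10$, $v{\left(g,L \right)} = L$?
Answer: $11052$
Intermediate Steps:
$n = 2$ ($n = \frac{12 - 8}{2} = \frac{1}{2} \cdot 4 = 2$)
$K = 1$ ($K = 11 - 10 = 1$)
$F{\left(h \right)} = -4 - \frac{5 h}{2} - \frac{5 h^{2}}{2}$ ($F{\left(h \right)} = -4 + \frac{\left(-5\right) \left(h + h^{2}\right)}{2} = -4 + \frac{- 5 h - 5 h^{2}}{2} = -4 - \left(\frac{5 h}{2} + \frac{5 h^{2}}{2}\right) = -4 - \frac{5 h}{2} - \frac{5 h^{2}}{2}$)
$\left(F{\left(K \right)} - 298\right) \left(-15 + a{\left(n \right)}\right) = \left(\left(-4 - \frac{5}{2} - \frac{5 \cdot 1^{2}}{2}\right) - 298\right) \left(-15 - 21\right) = \left(\left(-4 - \frac{5}{2} - \frac{5}{2}\right) - 298\right) \left(-36\right) = \left(-9 - 298\right) \left(-36\right) = \left(-307\right) \left(-36\right) = 11052$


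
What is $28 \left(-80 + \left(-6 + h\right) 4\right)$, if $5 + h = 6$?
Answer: $-2800$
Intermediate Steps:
$h = 1$ ($h = -5 + 6 = 1$)
$28 \left(-80 + \left(-6 + h\right) 4\right) = 28 \left(-80 + \left(-6 + 1\right) 4\right) = 28 \left(-80 - 20\right) = 28 \left(-100\right) = -2800$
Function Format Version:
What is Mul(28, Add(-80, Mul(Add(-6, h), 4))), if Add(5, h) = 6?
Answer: -2800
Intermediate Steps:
h = 1 (h = Add(-5, 6) = 1)
Mul(28, Add(-80, Mul(Add(-6, h), 4))) = Mul(28, Add(-80, Mul(Add(-6, 1), 4))) = Mul(28, Add(-80, Mul(-5, 4))) = Mul(28, Add(-80, -20)) = Mul(28, -100) = -2800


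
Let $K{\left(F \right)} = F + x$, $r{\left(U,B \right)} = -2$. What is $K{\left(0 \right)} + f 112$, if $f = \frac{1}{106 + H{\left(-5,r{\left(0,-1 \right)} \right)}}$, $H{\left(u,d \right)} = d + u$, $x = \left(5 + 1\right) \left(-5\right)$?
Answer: $- \frac{2858}{99} \approx -28.869$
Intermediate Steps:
$x = -30$ ($x = 6 \left(-5\right) = -30$)
$K{\left(F \right)} = -30 + F$ ($K{\left(F \right)} = F - 30 = -30 + F$)
$f = \frac{1}{99}$ ($f = \frac{1}{106 - 7} = \frac{1}{99} \approx 0.010101$)
$K{\left(0 \right)} + f 112 = \left(-30 + 0\right) + \frac{1}{99} \cdot 112 = -30 + \frac{112}{99} = - \frac{2858}{99}$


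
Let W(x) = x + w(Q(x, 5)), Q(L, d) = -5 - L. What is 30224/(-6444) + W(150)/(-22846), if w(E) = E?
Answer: -172616321/36804906 ≈ -4.6900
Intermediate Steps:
W(x) = -5 (W(x) = x + (-5 - x) = -5)
30224/(-6444) + W(150)/(-22846) = 30224/(-6444) - 5/(-22846) = 30224*(-1/6444) - 5*(-1/22846) = -7556/1611 + 5/22846 = -172616321/36804906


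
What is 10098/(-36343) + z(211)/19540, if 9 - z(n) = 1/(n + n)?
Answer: -83128901869/299680016840 ≈ -0.27739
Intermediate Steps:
z(n) = 9 - 1/(2*n) (z(n) = 9 - 1/(n + n) = 9 - 1/(2*n))
10098/(-36343) + z(211)/19540 = 10098/(-36343) + (9 - 1/2/211)/19540 = 10098*(-1/36343) + (9 - 1/2*1/211)*(1/19540) = -10098/36343 + (9 - 1/422)*(1/19540) = -10098/36343 + (3797/422)*(1/19540) = -10098/36343 + 3797/8245880 = -83128901869/299680016840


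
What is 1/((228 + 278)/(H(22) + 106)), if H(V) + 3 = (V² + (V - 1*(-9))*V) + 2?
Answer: 1271/506 ≈ 2.5119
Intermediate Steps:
H(V) = -1 + V² + V*(9 + V) (H(V) = -3 + ((V² + (V - 1*(-9))*V) + 2) = -3 + ((V² + (V + 9)*V) + 2) = -3 + ((V² + (9 + V)*V) + 2) = -3 + ((V² + V*(9 + V)) + 2) = -3 + (2 + V² + V*(9 + V)) = -1 + V² + V*(9 + V))
1/((228 + 278)/(H(22) + 106)) = 1/((228 + 278)/((-1 + 2*22² + 9*22) + 106)) = 1/(506/((-1 + 2*484 + 198) + 106)) = 1/(506/((-1 + 968 + 198) + 106)) = 1/(506/(1165 + 106)) = 1/(506/1271) = 1271/506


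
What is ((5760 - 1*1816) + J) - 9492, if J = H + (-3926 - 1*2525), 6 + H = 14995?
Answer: 2990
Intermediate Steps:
H = 14989 (H = -6 + 14995 = 14989)
J = 8538 (J = 14989 + (-3926 - 1*2525) = 14989 + (-3926 - 2525) = 14989 - 6451 = 8538)
((5760 - 1*1816) + J) - 9492 = ((5760 - 1*1816) + 8538) - 9492 = ((5760 - 1816) + 8538) - 9492 = (3944 + 8538) - 9492 = 12482 - 9492 = 2990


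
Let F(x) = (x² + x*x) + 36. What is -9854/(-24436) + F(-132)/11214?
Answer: 26748005/7611814 ≈ 3.5140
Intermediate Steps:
F(x) = 36 + 2*x² (F(x) = (x² + x²) + 36 = 2*x² + 36 = 36 + 2*x²)
-9854/(-24436) + F(-132)/11214 = -9854/(-24436) + (36 + 2*(-132)²)/11214 = -9854*(-1/24436) + (36 + 2*17424)*(1/11214) = 4927/12218 + (36 + 34848)*(1/11214) = 4927/12218 + 34884*(1/11214) = 4927/12218 + 1938/623 = 26748005/7611814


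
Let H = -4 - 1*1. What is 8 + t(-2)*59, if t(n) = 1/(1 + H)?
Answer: -27/4 ≈ -6.7500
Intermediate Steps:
H = -5 (H = -4 - 1 = -5)
t(n) = -¼ (t(n) = 1/(1 - 5) = 1/(-4) = -¼)
8 + t(-2)*59 = 8 - ¼*59 = 8 - 59/4 = -27/4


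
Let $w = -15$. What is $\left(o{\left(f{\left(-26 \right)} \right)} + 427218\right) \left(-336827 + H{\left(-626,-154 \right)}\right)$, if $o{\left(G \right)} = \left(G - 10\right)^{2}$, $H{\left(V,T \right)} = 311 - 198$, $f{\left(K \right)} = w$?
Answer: $-144060727902$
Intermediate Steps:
$f{\left(K \right)} = -15$
$H{\left(V,T \right)} = 113$ ($H{\left(V,T \right)} = 311 - 198 = 113$)
$o{\left(G \right)} = \left(-10 + G\right)^{2}$
$\left(o{\left(f{\left(-26 \right)} \right)} + 427218\right) \left(-336827 + H{\left(-626,-154 \right)}\right) = \left(\left(-10 - 15\right)^{2} + 427218\right) \left(-336827 + 113\right) = \left(\left(-25\right)^{2} + 427218\right) \left(-336714\right) = \left(625 + 427218\right) \left(-336714\right) = 427843 \left(-336714\right) = -144060727902$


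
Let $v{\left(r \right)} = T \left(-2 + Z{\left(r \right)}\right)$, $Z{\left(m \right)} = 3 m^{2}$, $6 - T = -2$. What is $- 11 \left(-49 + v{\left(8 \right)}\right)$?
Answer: $-16181$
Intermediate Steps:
$T = 8$ ($T = 6 - -2 = 6 + 2 = 8$)
$v{\left(r \right)} = -16 + 24 r^{2}$ ($v{\left(r \right)} = 8 \left(-2 + 3 r^{2}\right) = -16 + 24 r^{2}$)
$- 11 \left(-49 + v{\left(8 \right)}\right) = - 11 \left(-49 - \left(16 - 24 \cdot 8^{2}\right)\right) = - 11 \left(-49 + \left(-16 + 24 \cdot 64\right)\right) = - 11 \left(-49 + \left(-16 + 1536\right)\right) = - 11 \left(-49 + 1520\right) = \left(-11\right) 1471 = -16181$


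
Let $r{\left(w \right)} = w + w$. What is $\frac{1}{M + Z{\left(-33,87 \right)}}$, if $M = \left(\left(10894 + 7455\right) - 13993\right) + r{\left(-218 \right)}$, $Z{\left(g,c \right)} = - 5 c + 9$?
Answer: $\frac{1}{3494} \approx 0.0002862$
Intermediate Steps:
$r{\left(w \right)} = 2 w$
$Z{\left(g,c \right)} = 9 - 5 c$
$M = 3920$ ($M = \left(\left(10894 + 7455\right) - 13993\right) + 2 \left(-218\right) = \left(18349 - 13993\right) - 436 = 4356 - 436 = 3920$)
$\frac{1}{M + Z{\left(-33,87 \right)}} = \frac{1}{3920 + \left(9 - 435\right)} = \frac{1}{3920 - 426} = \frac{1}{3494}$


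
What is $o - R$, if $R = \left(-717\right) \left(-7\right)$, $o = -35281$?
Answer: $-40300$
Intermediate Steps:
$R = 5019$
$o - R = -35281 - 5019 = -40300$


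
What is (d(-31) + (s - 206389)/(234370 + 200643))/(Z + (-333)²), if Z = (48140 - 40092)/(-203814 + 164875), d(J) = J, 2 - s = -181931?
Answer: -526060399601/1878342077188399 ≈ -0.00028007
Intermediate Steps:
s = 181933 (s = 2 - 1*(-181931) = 2 + 181931 = 181933)
Z = -8048/38939 (Z = 8048/(-38939) = 8048*(-1/38939) = -8048/38939 ≈ -0.20668)
(d(-31) + (s - 206389)/(234370 + 200643))/(Z + (-333)²) = (-31 + (181933 - 206389)/(234370 + 200643))/(-8048/38939 + (-333)²) = (-31 - 24456/435013)/(-8048/38939 + 110889) = (-31 - 24456*1/435013)/(4317898723/38939) = (-31 - 24456/435013)*(38939/4317898723) = -13509859/435013*38939/4317898723 = -526060399601/1878342077188399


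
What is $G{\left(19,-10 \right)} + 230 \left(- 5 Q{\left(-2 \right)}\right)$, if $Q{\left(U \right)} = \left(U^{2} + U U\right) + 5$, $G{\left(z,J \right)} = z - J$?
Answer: $-14921$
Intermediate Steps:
$Q{\left(U \right)} = 5 + 2 U^{2}$ ($Q{\left(U \right)} = \left(U^{2} + U^{2}\right) + 5 = 2 U^{2} + 5 = 5 + 2 U^{2}$)
$G{\left(19,-10 \right)} + 230 \left(- 5 Q{\left(-2 \right)}\right) = \left(19 - -10\right) + 230 \left(- 5 \left(5 + 2 \left(-2\right)^{2}\right)\right) = \left(19 + 10\right) + 230 \left(- 5 \left(5 + 2 \cdot 4\right)\right) = 29 + 230 \left(- 5 \left(5 + 8\right)\right) = 29 + 230 \left(\left(-5\right) 13\right) = 29 + 230 \left(-65\right) = 29 - 14950 = -14921$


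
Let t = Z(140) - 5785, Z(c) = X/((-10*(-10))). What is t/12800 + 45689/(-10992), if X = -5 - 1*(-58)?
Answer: -4052513089/879360000 ≈ -4.6085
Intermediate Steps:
X = 53 (X = -5 + 58 = 53)
Z(c) = 53/100 (Z(c) = 53/((-10*(-10))) = 53/100)
t = -578447/100 (t = 53/100 - 5785 = -578447/100 ≈ -5784.5)
t/12800 + 45689/(-10992) = -578447/100/12800 + 45689/(-10992) = -578447/100*1/12800 + 45689*(-1/10992) = -578447/1280000 - 45689/10992 = -4052513089/879360000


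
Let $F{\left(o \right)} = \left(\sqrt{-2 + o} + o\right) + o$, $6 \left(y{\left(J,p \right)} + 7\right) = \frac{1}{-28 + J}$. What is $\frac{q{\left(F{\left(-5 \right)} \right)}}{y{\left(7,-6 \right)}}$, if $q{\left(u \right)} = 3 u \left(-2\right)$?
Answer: $- \frac{7560}{883} + \frac{756 i \sqrt{7}}{883} \approx -8.5617 + 2.2652 i$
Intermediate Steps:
$y{\left(J,p \right)} = -7 + \frac{1}{6 \left(-28 + J\right)}$
$F{\left(o \right)} = \sqrt{-2 + o} + 2 o$ ($F{\left(o \right)} = \left(o + \sqrt{-2 + o}\right) + o = \sqrt{-2 + o} + 2 o$)
$q{\left(u \right)} = - 6 u$
$\frac{q{\left(F{\left(-5 \right)} \right)}}{y{\left(7,-6 \right)}} = \frac{\left(-6\right) \left(\sqrt{-2 - 5} + 2 \left(-5\right)\right)}{\frac{1}{6} \frac{1}{-28 + 7} \left(1177 - 294\right)} = \frac{\left(-6\right) \left(\sqrt{-7} - 10\right)}{\frac{1}{6} \frac{1}{-21} \left(1177 - 294\right)} = \frac{\left(-6\right) \left(i \sqrt{7} - 10\right)}{\frac{1}{6} \left(- \frac{1}{21}\right) 883} = \frac{\left(-6\right) \left(-10 + i \sqrt{7}\right)}{- \frac{883}{126}} = \left(60 - 6 i \sqrt{7}\right) \left(- \frac{126}{883}\right) = - \frac{7560}{883} + \frac{756 i \sqrt{7}}{883}$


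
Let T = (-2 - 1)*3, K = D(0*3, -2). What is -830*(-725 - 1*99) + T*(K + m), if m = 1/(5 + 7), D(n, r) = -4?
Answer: 2735821/4 ≈ 6.8396e+5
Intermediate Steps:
K = -4
m = 1/12 ≈ 0.083333
T = -9 (T = -3*3 = -9)
-830*(-725 - 1*99) + T*(K + m) = -830*(-725 - 1*99) - 9*(-4 + 1/12) = -830*(-725 - 99) - 9*(-47/12) = -830*(-824) + 141/4 = 683920 + 141/4 = 2735821/4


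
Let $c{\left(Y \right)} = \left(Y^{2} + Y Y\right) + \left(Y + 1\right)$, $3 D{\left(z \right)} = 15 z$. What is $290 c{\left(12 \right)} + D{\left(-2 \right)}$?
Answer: $87280$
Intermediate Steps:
$D{\left(z \right)} = 5 z$ ($D{\left(z \right)} = \frac{15 z}{3} = 5 z$)
$c{\left(Y \right)} = 1 + Y + 2 Y^{2}$ ($c{\left(Y \right)} = \left(Y^{2} + Y^{2}\right) + \left(1 + Y\right) = 2 Y^{2} + \left(1 + Y\right) = 1 + Y + 2 Y^{2}$)
$290 c{\left(12 \right)} + D{\left(-2 \right)} = 290 \left(1 + 12 + 2 \cdot 12^{2}\right) + 5 \left(-2\right) = 290 \left(1 + 12 + 2 \cdot 144\right) - 10 = 290 \left(1 + 12 + 288\right) - 10 = 290 \cdot 301 - 10 = 87290 - 10 = 87280$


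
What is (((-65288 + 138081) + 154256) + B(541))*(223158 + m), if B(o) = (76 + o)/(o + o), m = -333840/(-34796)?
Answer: 238461577058648385/4706159 ≈ 5.0670e+10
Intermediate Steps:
m = 83460/8699 (m = -333840*(-1/34796) = 83460/8699 ≈ 9.5942)
B(o) = (76 + o)/(2*o) (B(o) = (76 + o)/((2*o)) = (76 + o)*(1/(2*o)) = (76 + o)/(2*o))
(((-65288 + 138081) + 154256) + B(541))*(223158 + m) = (((-65288 + 138081) + 154256) + (½)*(76 + 541)/541)*(223158 + 83460/8699) = ((72793 + 154256) + (½)*(1/541)*617)*(1941334902/8699) = (227049 + 617/1082)*(1941334902/8699) = (245667635/1082)*(1941334902/8699) = 238461577058648385/4706159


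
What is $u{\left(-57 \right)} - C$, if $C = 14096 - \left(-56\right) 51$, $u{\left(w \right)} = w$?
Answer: $-17009$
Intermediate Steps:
$C = 16952$ ($C = 14096 - -2856 = 14096 + 2856 = 16952$)
$u{\left(-57 \right)} - C = -57 - 16952 = -17009$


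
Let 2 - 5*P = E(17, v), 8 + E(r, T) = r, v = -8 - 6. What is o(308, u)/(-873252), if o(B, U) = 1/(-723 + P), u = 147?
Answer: 5/3162918744 ≈ 1.5808e-9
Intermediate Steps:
v = -14
E(r, T) = -8 + r
P = -7/5 (P = ⅖ - (-8 + 17)/5 = ⅖ - ⅕*9 = ⅖ - 9/5 = -7/5 ≈ -1.4000)
o(B, U) = -5/3622 (o(B, U) = 1/(-723 - 7/5) = 1/(-3622/5) = -5/3622)
o(308, u)/(-873252) = -5/3622/(-873252) = -5/3622*(-1/873252) = 5/3162918744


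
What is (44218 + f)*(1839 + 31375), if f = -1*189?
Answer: 1462379206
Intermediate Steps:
f = -189
(44218 + f)*(1839 + 31375) = (44218 - 189)*(1839 + 31375) = 44029*33214 = 1462379206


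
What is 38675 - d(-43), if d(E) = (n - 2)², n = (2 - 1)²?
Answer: 38674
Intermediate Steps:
n = 1 (n = 1² = 1)
d(E) = 1 (d(E) = (1 - 2)² = (-1)² = 1)
38675 - d(-43) = 38675 - 1*1 = 38675 - 1 = 38674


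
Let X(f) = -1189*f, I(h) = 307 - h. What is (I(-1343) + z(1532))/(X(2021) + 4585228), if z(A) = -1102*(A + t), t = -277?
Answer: -1381360/2182259 ≈ -0.63300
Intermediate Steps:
z(A) = 305254 - 1102*A (z(A) = -1102*(A - 277) = -1102*(-277 + A) = 305254 - 1102*A)
(I(-1343) + z(1532))/(X(2021) + 4585228) = ((307 - 1*(-1343)) + (305254 - 1102*1532))/(-1189*2021 + 4585228) = ((307 + 1343) + (305254 - 1688264))/(-2402969 + 4585228) = (1650 - 1383010)/2182259 = -1381360*1/2182259 = -1381360/2182259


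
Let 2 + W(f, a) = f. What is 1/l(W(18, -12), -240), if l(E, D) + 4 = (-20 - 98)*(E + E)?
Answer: -1/3780 ≈ -0.00026455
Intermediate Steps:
W(f, a) = -2 + f
l(E, D) = -4 - 236*E (l(E, D) = -4 + (-20 - 98)*(E + E) = -4 - 236*E)
1/l(W(18, -12), -240) = 1/(-4 - 236*(-2 + 18)) = 1/(-4 - 236*16) = 1/(-4 - 3776) = 1/(-3780) = -1/3780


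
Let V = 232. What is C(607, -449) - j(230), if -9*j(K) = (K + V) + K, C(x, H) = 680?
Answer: 6812/9 ≈ 756.89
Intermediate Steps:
j(K) = -232/9 - 2*K/9 (j(K) = -((K + 232) + K)/9 = -((232 + K) + K)/9 = -(232 + 2*K)/9 = -232/9 - 2*K/9)
C(607, -449) - j(230) = 680 - (-232/9 - 2/9*230) = 680 - (-232/9 - 460/9) = 680 - 1*(-692/9) = 680 + 692/9 = 6812/9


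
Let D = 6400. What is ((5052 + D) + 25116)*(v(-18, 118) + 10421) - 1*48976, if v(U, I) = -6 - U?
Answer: 381464968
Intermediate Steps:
((5052 + D) + 25116)*(v(-18, 118) + 10421) - 1*48976 = ((5052 + 6400) + 25116)*((-6 - 1*(-18)) + 10421) - 1*48976 = (11452 + 25116)*((-6 + 18) + 10421) - 48976 = 36568*(12 + 10421) - 48976 = 36568*10433 - 48976 = 381513944 - 48976 = 381464968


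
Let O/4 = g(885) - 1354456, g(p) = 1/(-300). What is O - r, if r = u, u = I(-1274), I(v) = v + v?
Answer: -406145701/75 ≈ -5.4153e+6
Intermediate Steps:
g(p) = -1/300
I(v) = 2*v
u = -2548 (u = 2*(-1274) = -2548)
r = -2548
O = -406336801/75 (O = 4*(-1/300 - 1354456) = 4*(-406336801/300) = -406336801/75 ≈ -5.4178e+6)
O - r = -406336801/75 - 1*(-2548) = -406336801/75 + 2548 = -406145701/75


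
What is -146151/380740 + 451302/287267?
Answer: 129844364163/109374037580 ≈ 1.1872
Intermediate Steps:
-146151/380740 + 451302/287267 = 129844364163/109374037580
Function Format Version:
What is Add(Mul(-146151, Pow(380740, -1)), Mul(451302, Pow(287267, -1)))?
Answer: Rational(129844364163, 109374037580) ≈ 1.1872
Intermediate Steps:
Add(Mul(-146151, Pow(380740, -1)), Mul(451302, Pow(287267, -1))) = Add(Mul(-146151, Rational(1, 380740)), Mul(451302, Rational(1, 287267))) = Add(Rational(-146151, 380740), Rational(451302, 287267)) = Rational(129844364163, 109374037580)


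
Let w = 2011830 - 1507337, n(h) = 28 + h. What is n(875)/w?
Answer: 903/504493 ≈ 0.0017899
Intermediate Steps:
w = 504493
n(875)/w = (28 + 875)/504493 = 903*(1/504493) = 903/504493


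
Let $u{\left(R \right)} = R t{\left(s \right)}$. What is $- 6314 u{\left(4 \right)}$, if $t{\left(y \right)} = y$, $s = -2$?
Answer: $50512$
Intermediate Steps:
$u{\left(R \right)} = - 2 R$ ($u{\left(R \right)} = R \left(-2\right) = - 2 R$)
$- 6314 u{\left(4 \right)} = - 6314 \left(\left(-2\right) 4\right) = \left(-6314\right) \left(-8\right) = 50512$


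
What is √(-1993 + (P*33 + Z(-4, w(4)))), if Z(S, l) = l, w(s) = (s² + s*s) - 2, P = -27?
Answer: I*√2854 ≈ 53.423*I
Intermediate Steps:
w(s) = -2 + 2*s² (w(s) = (s² + s²) - 2 = 2*s² - 2 = -2 + 2*s²)
√(-1993 + (P*33 + Z(-4, w(4)))) = √(-1993 + (-27*33 + (-2 + 2*4²))) = √(-1993 + (-891 + (-2 + 2*16))) = √(-1993 + (-891 + (-2 + 32))) = √(-1993 + (-891 + 30)) = √(-1993 - 861) = √(-2854) = I*√2854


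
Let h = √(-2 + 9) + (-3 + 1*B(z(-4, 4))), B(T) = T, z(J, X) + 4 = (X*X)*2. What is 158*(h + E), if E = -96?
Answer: -11218 + 158*√7 ≈ -10800.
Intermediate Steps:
z(J, X) = -4 + 2*X² (z(J, X) = -4 + (X*X)*2 = -4 + X²*2 = -4 + 2*X²)
h = 25 + √7 (h = √(-2 + 9) + (-3 + 1*(-4 + 2*4²)) = √7 + (-3 + 1*(-4 + 2*16)) = √7 + (-3 + 1*(-4 + 32)) = √7 + (-3 + 1*28) = √7 + (-3 + 28) = √7 + 25 = 25 + √7 ≈ 27.646)
158*(h + E) = 158*((25 + √7) - 96) = 158*(-71 + √7) = -11218 + 158*√7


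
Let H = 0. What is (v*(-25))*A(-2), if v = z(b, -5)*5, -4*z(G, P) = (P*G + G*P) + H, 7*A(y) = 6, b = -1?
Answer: 1875/7 ≈ 267.86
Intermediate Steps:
A(y) = 6/7 (A(y) = (1/7)*6 = 6/7)
z(G, P) = -G*P/2 (z(G, P) = -((P*G + G*P) + 0)/4 = -((G*P + G*P) + 0)/4 = -(2*G*P + 0)/4 = -G*P/2)
v = -25/2 (v = -1/2*(-1)*(-5)*5 = -5/2*5 = -25/2 ≈ -12.500)
(v*(-25))*A(-2) = -25/2*(-25)*(6/7) = (625/2)*(6/7) = 1875/7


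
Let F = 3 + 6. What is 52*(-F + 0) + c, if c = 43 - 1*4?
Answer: -429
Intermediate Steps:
F = 9
c = 39 (c = 43 - 4 = 39)
52*(-F + 0) + c = 52*(-1*9 + 0) + 39 = 52*(-9 + 0) + 39 = 52*(-9) + 39 = -468 + 39 = -429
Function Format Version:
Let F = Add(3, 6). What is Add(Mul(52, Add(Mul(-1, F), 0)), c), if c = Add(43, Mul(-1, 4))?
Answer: -429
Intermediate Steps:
F = 9
c = 39 (c = Add(43, -4) = 39)
Add(Mul(52, Add(Mul(-1, F), 0)), c) = Add(Mul(52, Add(Mul(-1, 9), 0)), 39) = Add(Mul(52, Add(-9, 0)), 39) = Add(Mul(52, -9), 39) = Add(-468, 39) = -429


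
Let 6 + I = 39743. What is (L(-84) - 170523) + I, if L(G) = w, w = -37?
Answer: -130823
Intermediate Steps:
I = 39737 (I = -6 + 39743 = 39737)
L(G) = -37
(L(-84) - 170523) + I = (-37 - 170523) + 39737 = -170560 + 39737 = -130823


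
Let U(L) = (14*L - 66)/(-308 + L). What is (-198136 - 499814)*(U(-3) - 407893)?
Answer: 88538178539250/311 ≈ 2.8469e+11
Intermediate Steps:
U(L) = (-66 + 14*L)/(-308 + L)
(-198136 - 499814)*(U(-3) - 407893) = (-198136 - 499814)*(2*(-33 + 7*(-3))/(-308 - 3) - 407893) = -697950*(2*(-33 - 21)/(-311) - 407893) = -697950*(2*(-1/311)*(-54) - 407893) = -697950*(108/311 - 407893) = -697950*(-126854615/311) = 88538178539250/311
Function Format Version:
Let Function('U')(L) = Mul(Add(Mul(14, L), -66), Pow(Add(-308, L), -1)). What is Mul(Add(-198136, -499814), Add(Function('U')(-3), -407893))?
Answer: Rational(88538178539250, 311) ≈ 2.8469e+11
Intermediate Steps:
Function('U')(L) = Mul(Pow(Add(-308, L), -1), Add(-66, Mul(14, L))) (Function('U')(L) = Mul(Add(-66, Mul(14, L)), Pow(Add(-308, L), -1)) = Mul(Pow(Add(-308, L), -1), Add(-66, Mul(14, L))))
Mul(Add(-198136, -499814), Add(Function('U')(-3), -407893)) = Mul(Add(-198136, -499814), Add(Mul(2, Pow(Add(-308, -3), -1), Add(-33, Mul(7, -3))), -407893)) = Mul(-697950, Add(Mul(2, Pow(-311, -1), Add(-33, -21)), -407893)) = Mul(-697950, Add(Mul(2, Rational(-1, 311), -54), -407893)) = Mul(-697950, Add(Rational(108, 311), -407893)) = Mul(-697950, Rational(-126854615, 311)) = Rational(88538178539250, 311)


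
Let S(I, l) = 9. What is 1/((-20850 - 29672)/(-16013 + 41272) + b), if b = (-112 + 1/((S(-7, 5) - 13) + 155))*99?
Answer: -3814109/42295968773 ≈ -9.0177e-5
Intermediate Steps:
b = -1674189/151 (b = (-112 + 1/((9 - 13) + 155))*99 = (-112 + 1/(-4 + 155))*99 = (-112 + 1/151)*99 = -16911/151*99 = -1674189/151 ≈ -11087.)
1/((-20850 - 29672)/(-16013 + 41272) + b) = 1/((-20850 - 29672)/(-16013 + 41272) - 1674189/151) = 1/(-50522/25259 - 1674189/151) = 1/(-42295968773/3814109) = -3814109/42295968773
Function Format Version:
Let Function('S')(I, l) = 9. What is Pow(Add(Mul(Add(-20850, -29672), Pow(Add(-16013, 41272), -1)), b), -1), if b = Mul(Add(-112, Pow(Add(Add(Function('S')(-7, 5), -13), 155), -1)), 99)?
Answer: Rational(-3814109, 42295968773) ≈ -9.0177e-5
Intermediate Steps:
b = Rational(-1674189, 151) (b = Mul(Add(-112, Pow(Add(Add(9, -13), 155), -1)), 99) = Mul(Add(-112, Pow(Add(-4, 155), -1)), 99) = Mul(Add(-112, Pow(151, -1)), 99) = Mul(Add(-112, Rational(1, 151)), 99) = Mul(Rational(-16911, 151), 99) = Rational(-1674189, 151) ≈ -11087.)
Pow(Add(Mul(Add(-20850, -29672), Pow(Add(-16013, 41272), -1)), b), -1) = Pow(Add(Mul(Add(-20850, -29672), Pow(Add(-16013, 41272), -1)), Rational(-1674189, 151)), -1) = Pow(Add(Mul(-50522, Pow(25259, -1)), Rational(-1674189, 151)), -1) = Pow(Add(Mul(-50522, Rational(1, 25259)), Rational(-1674189, 151)), -1) = Pow(Add(Rational(-50522, 25259), Rational(-1674189, 151)), -1) = Pow(Rational(-42295968773, 3814109), -1) = Rational(-3814109, 42295968773)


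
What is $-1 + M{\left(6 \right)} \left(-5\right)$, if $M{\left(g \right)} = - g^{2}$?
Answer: $179$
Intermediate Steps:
$-1 + M{\left(6 \right)} \left(-5\right) = -1 + - 6^{2} \left(-5\right) = -1 + \left(-1\right) 36 \left(-5\right) = -1 - -180 = -1 + 180 = 179$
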